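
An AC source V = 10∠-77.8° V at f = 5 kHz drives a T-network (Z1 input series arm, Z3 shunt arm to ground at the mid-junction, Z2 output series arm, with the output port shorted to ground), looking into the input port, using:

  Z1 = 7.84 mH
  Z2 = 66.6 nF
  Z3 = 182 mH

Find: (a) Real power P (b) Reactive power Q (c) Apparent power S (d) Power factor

Step 1 — Angular frequency: ω = 2π·f = 2π·5000 = 3.142e+04 rad/s.
Step 2 — Component impedances:
  Z1: Z = jωL = j·3.142e+04·0.00784 = 0 + j246.3 Ω
  Z2: Z = 1/(jωC) = -j/(ω·C) = 0 - j477.9 Ω
  Z3: Z = jωL = j·3.142e+04·0.182 = 0 + j5718 Ω
Step 3 — With the output port shorted to ground, the output series arm Z2 runs from the junction to ground; the shunt arm Z3 also runs from the junction to ground. They appear in parallel: Z3 || Z2 = 0 - j521.5 Ω.
Step 4 — Series with input arm Z1: Z_in = Z1 + (Z3 || Z2) = 0 - j275.2 Ω = 275.2∠-90.0° Ω.
Step 5 — Source phasor: V = 10∠-77.8° V = 2.113 - j9.774 V.
Step 6 — Current: I = V / Z = 0.03551 + j0.007678 A = 0.03633∠12.2° A.
Step 7 — Complex power: S = V·I* = 0 - j0.3633 VA.
Step 8 — Real power: P = Re(S) = 0 W.
Step 9 — Reactive power: Q = Im(S) = -0.3633 VAR.
Step 10 — Apparent power: |S| = 0.3633 VA.
Step 11 — Power factor: PF = P/|S| = 0 (leading).

(a) P = 0 W  (b) Q = -0.3633 VAR  (c) S = 0.3633 VA  (d) PF = 0 (leading)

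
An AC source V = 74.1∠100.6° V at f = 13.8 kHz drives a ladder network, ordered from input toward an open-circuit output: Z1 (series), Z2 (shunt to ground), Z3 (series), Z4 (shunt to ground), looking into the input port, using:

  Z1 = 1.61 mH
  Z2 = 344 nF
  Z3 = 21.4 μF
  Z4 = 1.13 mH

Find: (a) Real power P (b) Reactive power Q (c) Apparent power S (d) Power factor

Step 1 — Angular frequency: ω = 2π·f = 2π·1.38e+04 = 8.671e+04 rad/s.
Step 2 — Component impedances:
  Z1: Z = jωL = j·8.671e+04·0.00161 = 0 + j139.6 Ω
  Z2: Z = 1/(jωC) = -j/(ω·C) = 0 - j33.53 Ω
  Z3: Z = 1/(jωC) = -j/(ω·C) = 0 - j0.5389 Ω
  Z4: Z = jωL = j·8.671e+04·0.00113 = 0 + j97.98 Ω
Step 3 — Ladder network (open output): work backward from the far end, alternating series and parallel combinations. Z_in = 0 + j88.49 Ω = 88.49∠90.0° Ω.
Step 4 — Source phasor: V = 74.1∠100.6° V = -13.63 + j72.84 V.
Step 5 — Current: I = V / Z = 0.8231 + j0.154 A = 0.8374∠10.6° A.
Step 6 — Complex power: S = V·I* = 0 + j62.05 VA.
Step 7 — Real power: P = Re(S) = 0 W.
Step 8 — Reactive power: Q = Im(S) = 62.05 VAR.
Step 9 — Apparent power: |S| = 62.05 VA.
Step 10 — Power factor: PF = P/|S| = 0 (lagging).

(a) P = 0 W  (b) Q = 62.05 VAR  (c) S = 62.05 VA  (d) PF = 0 (lagging)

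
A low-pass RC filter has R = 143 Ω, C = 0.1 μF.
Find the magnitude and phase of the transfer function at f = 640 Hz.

Step 1 — Angular frequency: ω = 2π·640 = 4021 rad/s.
Step 2 — Transfer function: H(jω) = 1/(1 + jωRC).
Step 3 — Denominator: 1 + jωRC = 1 + j·4021·143·1e-07 = 1 + j0.0575.
Step 4 — H = 0.9967 - j0.05731.
Step 5 — Magnitude: |H| = 0.9984 (-0.0 dB); phase: φ = -3.3°.

|H| = 0.9984 (-0.0 dB), φ = -3.3°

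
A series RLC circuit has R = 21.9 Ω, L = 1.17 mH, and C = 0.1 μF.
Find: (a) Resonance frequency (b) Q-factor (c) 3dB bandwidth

Step 1 — Resonance condition Im(Z)=0 gives ω₀ = 1/√(LC).
Step 2 — ω₀ = 1/√(0.00117·1e-07) = 9.245e+04 rad/s.
Step 3 — f₀ = ω₀/(2π) = 1.471e+04 Hz.
Step 4 — Series Q: Q = ω₀L/R = 9.245e+04·0.00117/21.9 = 4.939.
Step 5 — 3dB bandwidth: Δω = ω₀/Q = 1.872e+04 rad/s; BW = Δω/(2π) = 2979 Hz.

(a) f₀ = 1.471e+04 Hz  (b) Q = 4.939  (c) BW = 2979 Hz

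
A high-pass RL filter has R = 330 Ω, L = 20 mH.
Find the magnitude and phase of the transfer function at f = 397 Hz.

Step 1 — Angular frequency: ω = 2π·397 = 2494 rad/s.
Step 2 — Transfer function: H(jω) = jωL/(R + jωL).
Step 3 — Numerator jωL = j·49.89; denominator R + jωL = 330 + j49.89.
Step 4 — H = 0.02234 + j0.1478.
Step 5 — Magnitude: |H| = 0.1495 (-16.5 dB); phase: φ = 81.4°.

|H| = 0.1495 (-16.5 dB), φ = 81.4°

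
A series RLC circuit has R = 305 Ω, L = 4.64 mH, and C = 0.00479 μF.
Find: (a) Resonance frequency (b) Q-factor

Step 1 — Resonance condition Im(Z)=0 gives ω₀ = 1/√(LC).
Step 2 — ω₀ = 1/√(0.00464·4.79e-09) = 2.121e+05 rad/s.
Step 3 — f₀ = ω₀/(2π) = 3.376e+04 Hz.
Step 4 — Series Q: Q = ω₀L/R = 2.121e+05·0.00464/305 = 3.227.

(a) f₀ = 3.376e+04 Hz  (b) Q = 3.227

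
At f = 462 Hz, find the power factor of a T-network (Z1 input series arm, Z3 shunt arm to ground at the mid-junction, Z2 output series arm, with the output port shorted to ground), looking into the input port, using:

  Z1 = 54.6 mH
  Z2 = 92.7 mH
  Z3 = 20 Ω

Step 1 — Angular frequency: ω = 2π·f = 2π·462 = 2903 rad/s.
Step 2 — Component impedances:
  Z1: Z = jωL = j·2903·0.0546 = 0 + j158.5 Ω
  Z2: Z = jωL = j·2903·0.0927 = 0 + j269.1 Ω
  Z3: Z = R = 20 Ω
Step 3 — With the output port shorted to ground, the output series arm Z2 runs from the junction to ground; the shunt arm Z3 also runs from the junction to ground. They appear in parallel: Z3 || Z2 = 19.89 + j1.478 Ω.
Step 4 — Series with input arm Z1: Z_in = Z1 + (Z3 || Z2) = 19.89 + j160 Ω = 161.2∠82.9° Ω.
Step 5 — Power factor: PF = cos(φ) = Re(Z)/|Z| = 19.89/161.2 = 0.1234.
Step 6 — Type: Im(Z) = 160 ⇒ lagging (phase φ = 82.9°).

PF = 0.1234 (lagging, φ = 82.9°)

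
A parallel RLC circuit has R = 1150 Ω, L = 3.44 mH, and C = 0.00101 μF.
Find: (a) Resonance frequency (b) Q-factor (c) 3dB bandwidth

Step 1 — Resonance: ω₀ = 1/√(LC) = 1/√(0.00344·1.01e-09) = 5.365e+05 rad/s.
Step 2 — f₀ = ω₀/(2π) = 8.538e+04 Hz.
Step 3 — Parallel Q: Q = R/(ω₀L) = 1150/(5.365e+05·0.00344) = 0.6231.
Step 4 — Bandwidth: Δω = ω₀/Q = 8.61e+05 rad/s; BW = Δω/(2π) = 1.37e+05 Hz.

(a) f₀ = 8.538e+04 Hz  (b) Q = 0.6231  (c) BW = 1.37e+05 Hz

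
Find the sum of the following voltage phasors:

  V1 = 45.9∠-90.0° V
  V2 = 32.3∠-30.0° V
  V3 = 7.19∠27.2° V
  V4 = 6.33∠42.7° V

Step 1 — Convert each phasor to rectangular form:
  V1 = 45.9·(cos(-90.0°) + j·sin(-90.0°)) = 0 - j45.9 V
  V2 = 32.3·(cos(-30.0°) + j·sin(-30.0°)) = 27.97 - j16.15 V
  V3 = 7.19·(cos(27.2°) + j·sin(27.2°)) = 6.395 + j3.287 V
  V4 = 6.33·(cos(42.7°) + j·sin(42.7°)) = 4.652 + j4.293 V
Step 2 — Sum components: V_total = 39.02 - j54.47 V.
Step 3 — Convert to polar: |V_total| = 67 V, ∠V_total = -54.4°.

V_total = 67∠-54.4° V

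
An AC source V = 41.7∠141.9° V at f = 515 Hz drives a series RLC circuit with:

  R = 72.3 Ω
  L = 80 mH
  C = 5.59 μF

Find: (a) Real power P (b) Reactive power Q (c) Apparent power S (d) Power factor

Step 1 — Angular frequency: ω = 2π·f = 2π·515 = 3236 rad/s.
Step 2 — Component impedances:
  R: Z = R = 72.3 Ω
  L: Z = jωL = j·3236·0.08 = 0 + j258.9 Ω
  C: Z = 1/(jωC) = -j/(ω·C) = 0 - j55.28 Ω
Step 3 — Series combination: Z_total = R + L + C = 72.3 + j203.6 Ω = 216∠70.4° Ω.
Step 4 — Source phasor: V = 41.7∠141.9° V = -32.82 + j25.73 V.
Step 5 — Current: I = V / Z = 0.0614 + j0.183 A = 0.193∠71.5° A.
Step 6 — Complex power: S = V·I* = 2.694 + j7.585 VA.
Step 7 — Real power: P = Re(S) = 2.694 W.
Step 8 — Reactive power: Q = Im(S) = 7.585 VAR.
Step 9 — Apparent power: |S| = 8.049 VA.
Step 10 — Power factor: PF = P/|S| = 0.3347 (lagging).

(a) P = 2.694 W  (b) Q = 7.585 VAR  (c) S = 8.049 VA  (d) PF = 0.3347 (lagging)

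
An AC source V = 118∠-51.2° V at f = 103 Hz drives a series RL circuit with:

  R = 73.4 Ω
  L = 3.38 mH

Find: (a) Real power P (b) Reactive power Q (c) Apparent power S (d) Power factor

Step 1 — Angular frequency: ω = 2π·f = 2π·103 = 647.2 rad/s.
Step 2 — Component impedances:
  R: Z = R = 73.4 Ω
  L: Z = jωL = j·647.2·0.00338 = 0 + j2.187 Ω
Step 3 — Series combination: Z_total = R + L = 73.4 + j2.187 Ω = 73.43∠1.7° Ω.
Step 4 — Source phasor: V = 118∠-51.2° V = 73.94 - j91.96 V.
Step 5 — Current: I = V / Z = 0.9691 - j1.282 A = 1.607∠-52.9° A.
Step 6 — Complex power: S = V·I* = 189.5 + j5.648 VA.
Step 7 — Real power: P = Re(S) = 189.5 W.
Step 8 — Reactive power: Q = Im(S) = 5.648 VAR.
Step 9 — Apparent power: |S| = 189.6 VA.
Step 10 — Power factor: PF = P/|S| = 0.9996 (lagging).

(a) P = 189.5 W  (b) Q = 5.648 VAR  (c) S = 189.6 VA  (d) PF = 0.9996 (lagging)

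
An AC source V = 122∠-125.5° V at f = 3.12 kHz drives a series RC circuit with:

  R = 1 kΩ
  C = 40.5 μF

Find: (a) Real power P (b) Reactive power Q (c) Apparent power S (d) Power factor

Step 1 — Angular frequency: ω = 2π·f = 2π·3120 = 1.96e+04 rad/s.
Step 2 — Component impedances:
  R: Z = R = 1000 Ω
  C: Z = 1/(jωC) = -j/(ω·C) = 0 - j1.26 Ω
Step 3 — Series combination: Z_total = R + C = 1000 - j1.26 Ω = 1000∠-0.1° Ω.
Step 4 — Source phasor: V = 122∠-125.5° V = -70.85 - j99.32 V.
Step 5 — Current: I = V / Z = -0.07072 - j0.09941 A = 0.122∠-125.4° A.
Step 6 — Complex power: S = V·I* = 14.88 - j0.01875 VA.
Step 7 — Real power: P = Re(S) = 14.88 W.
Step 8 — Reactive power: Q = Im(S) = -0.01875 VAR.
Step 9 — Apparent power: |S| = 14.88 VA.
Step 10 — Power factor: PF = P/|S| = 1 (leading).

(a) P = 14.88 W  (b) Q = -0.01875 VAR  (c) S = 14.88 VA  (d) PF = 1 (leading)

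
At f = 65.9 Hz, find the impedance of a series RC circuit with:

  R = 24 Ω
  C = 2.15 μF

Step 1 — Angular frequency: ω = 2π·f = 2π·65.9 = 414.1 rad/s.
Step 2 — Component impedances:
  R: Z = R = 24 Ω
  C: Z = 1/(jωC) = -j/(ω·C) = 0 - j1123 Ω
Step 3 — Series combination: Z_total = R + C = 24 - j1123 Ω = 1124∠-88.8° Ω.

Z = 24 - j1123 Ω = 1124∠-88.8° Ω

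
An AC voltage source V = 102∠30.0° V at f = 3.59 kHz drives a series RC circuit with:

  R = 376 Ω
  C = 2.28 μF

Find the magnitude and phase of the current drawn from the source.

Step 1 — Angular frequency: ω = 2π·f = 2π·3590 = 2.256e+04 rad/s.
Step 2 — Component impedances:
  R: Z = R = 376 Ω
  C: Z = 1/(jωC) = -j/(ω·C) = 0 - j19.44 Ω
Step 3 — Series combination: Z_total = R + C = 376 - j19.44 Ω = 376.5∠-3.0° Ω.
Step 4 — Source phasor: V = 102∠30.0° V = 88.33 + j51 V.
Step 5 — Ohm's law: I = V / Z_total = (88.33 + j51) / (376 - j19.44) = 0.2273 + j0.1474 A.
Step 6 — Convert to polar: |I| = 0.2709 A, ∠I = 33.0°.

I = 0.2709∠33.0° A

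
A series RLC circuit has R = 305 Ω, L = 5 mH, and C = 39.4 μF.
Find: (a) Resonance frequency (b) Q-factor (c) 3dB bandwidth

Step 1 — Resonance condition Im(Z)=0 gives ω₀ = 1/√(LC).
Step 2 — ω₀ = 1/√(0.005·3.94e-05) = 2253 rad/s.
Step 3 — f₀ = ω₀/(2π) = 358.6 Hz.
Step 4 — Series Q: Q = ω₀L/R = 2253·0.005/305 = 0.03693.
Step 5 — 3dB bandwidth: Δω = ω₀/Q = 6.1e+04 rad/s; BW = Δω/(2π) = 9708 Hz.

(a) f₀ = 358.6 Hz  (b) Q = 0.03693  (c) BW = 9708 Hz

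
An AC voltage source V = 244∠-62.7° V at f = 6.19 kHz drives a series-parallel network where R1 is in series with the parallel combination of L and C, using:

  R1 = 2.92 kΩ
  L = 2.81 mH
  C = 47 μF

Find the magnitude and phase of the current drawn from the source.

Step 1 — Angular frequency: ω = 2π·f = 2π·6190 = 3.889e+04 rad/s.
Step 2 — Component impedances:
  R1: Z = R = 2920 Ω
  L: Z = jωL = j·3.889e+04·0.00281 = 0 + j109.3 Ω
  C: Z = 1/(jωC) = -j/(ω·C) = 0 - j0.5471 Ω
Step 3 — Parallel branch: L || C = 1/(1/L + 1/C) = 0 - j0.5498 Ω.
Step 4 — Series with R1: Z_total = R1 + (L || C) = 2920 - j0.5498 Ω = 2920∠-0.0° Ω.
Step 5 — Source phasor: V = 244∠-62.7° V = 111.9 - j216.8 V.
Step 6 — Ohm's law: I = V / Z_total = (111.9 - j216.8) / (2920 - j0.5498) = 0.03834 - j0.07425 A.
Step 7 — Convert to polar: |I| = 0.08356 A, ∠I = -62.7°.

I = 0.08356∠-62.7° A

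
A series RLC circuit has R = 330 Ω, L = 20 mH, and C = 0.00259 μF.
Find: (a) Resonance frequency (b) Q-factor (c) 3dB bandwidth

Step 1 — Resonance condition Im(Z)=0 gives ω₀ = 1/√(LC).
Step 2 — ω₀ = 1/√(0.02·2.59e-09) = 1.389e+05 rad/s.
Step 3 — f₀ = ω₀/(2π) = 2.211e+04 Hz.
Step 4 — Series Q: Q = ω₀L/R = 1.389e+05·0.02/330 = 8.421.
Step 5 — 3dB bandwidth: Δω = ω₀/Q = 1.65e+04 rad/s; BW = Δω/(2π) = 2626 Hz.

(a) f₀ = 2.211e+04 Hz  (b) Q = 8.421  (c) BW = 2626 Hz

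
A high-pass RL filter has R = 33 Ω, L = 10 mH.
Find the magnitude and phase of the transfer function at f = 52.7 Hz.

Step 1 — Angular frequency: ω = 2π·52.7 = 331.1 rad/s.
Step 2 — Transfer function: H(jω) = jωL/(R + jωL).
Step 3 — Numerator jωL = j·3.311; denominator R + jωL = 33 + j3.311.
Step 4 — H = 0.009968 + j0.09934.
Step 5 — Magnitude: |H| = 0.09984 (-20.0 dB); phase: φ = 84.3°.

|H| = 0.09984 (-20.0 dB), φ = 84.3°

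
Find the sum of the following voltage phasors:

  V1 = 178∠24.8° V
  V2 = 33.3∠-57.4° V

Step 1 — Convert each phasor to rectangular form:
  V1 = 178·(cos(24.8°) + j·sin(24.8°)) = 161.6 + j74.66 V
  V2 = 33.3·(cos(-57.4°) + j·sin(-57.4°)) = 17.94 - j28.05 V
Step 2 — Sum components: V_total = 179.5 + j46.61 V.
Step 3 — Convert to polar: |V_total| = 185.5 V, ∠V_total = 14.6°.

V_total = 185.5∠14.6° V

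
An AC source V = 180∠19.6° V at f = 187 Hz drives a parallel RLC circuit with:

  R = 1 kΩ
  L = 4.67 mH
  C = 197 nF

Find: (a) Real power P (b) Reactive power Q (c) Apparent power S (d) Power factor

Step 1 — Angular frequency: ω = 2π·f = 2π·187 = 1175 rad/s.
Step 2 — Component impedances:
  R: Z = R = 1000 Ω
  L: Z = jωL = j·1175·0.00467 = 0 + j5.487 Ω
  C: Z = 1/(jωC) = -j/(ω·C) = 0 - j4320 Ω
Step 3 — Parallel combination: 1/Z_total = 1/R + 1/L + 1/C; Z_total = 0.03018 + j5.494 Ω = 5.494∠89.7° Ω.
Step 4 — Source phasor: V = 180∠19.6° V = 169.6 + j60.38 V.
Step 5 — Current: I = V / Z = 11.16 - j30.8 A = 32.76∠-70.1° A.
Step 6 — Complex power: S = V·I* = 32.4 + j5897 VA.
Step 7 — Real power: P = Re(S) = 32.4 W.
Step 8 — Reactive power: Q = Im(S) = 5897 VAR.
Step 9 — Apparent power: |S| = 5897 VA.
Step 10 — Power factor: PF = P/|S| = 0.005494 (lagging).

(a) P = 32.4 W  (b) Q = 5897 VAR  (c) S = 5897 VA  (d) PF = 0.005494 (lagging)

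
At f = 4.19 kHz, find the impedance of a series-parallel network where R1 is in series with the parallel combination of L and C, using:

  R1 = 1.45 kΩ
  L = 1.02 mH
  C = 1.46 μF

Step 1 — Angular frequency: ω = 2π·f = 2π·4190 = 2.633e+04 rad/s.
Step 2 — Component impedances:
  R1: Z = R = 1450 Ω
  L: Z = jωL = j·2.633e+04·0.00102 = 0 + j26.85 Ω
  C: Z = 1/(jωC) = -j/(ω·C) = 0 - j26.02 Ω
Step 3 — Parallel branch: L || C = 1/(1/L + 1/C) = 0 - j835.4 Ω.
Step 4 — Series with R1: Z_total = R1 + (L || C) = 1450 - j835.4 Ω = 1673∠-29.9° Ω.

Z = 1450 - j835.4 Ω = 1673∠-29.9° Ω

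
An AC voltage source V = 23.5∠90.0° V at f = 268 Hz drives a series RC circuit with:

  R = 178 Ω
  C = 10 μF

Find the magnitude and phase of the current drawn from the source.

Step 1 — Angular frequency: ω = 2π·f = 2π·268 = 1684 rad/s.
Step 2 — Component impedances:
  R: Z = R = 178 Ω
  C: Z = 1/(jωC) = -j/(ω·C) = 0 - j59.39 Ω
Step 3 — Series combination: Z_total = R + C = 178 - j59.39 Ω = 187.6∠-18.5° Ω.
Step 4 — Source phasor: V = 23.5∠90.0° V = 0 + j23.5 V.
Step 5 — Ohm's law: I = V / Z_total = (0 + j23.5) / (178 - j59.39) = -0.03963 + j0.1188 A.
Step 6 — Convert to polar: |I| = 0.1252 A, ∠I = 108.5°.

I = 0.1252∠108.5° A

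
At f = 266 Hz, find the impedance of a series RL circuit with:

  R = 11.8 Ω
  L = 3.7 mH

Step 1 — Angular frequency: ω = 2π·f = 2π·266 = 1671 rad/s.
Step 2 — Component impedances:
  R: Z = R = 11.8 Ω
  L: Z = jωL = j·1671·0.0037 = 0 + j6.184 Ω
Step 3 — Series combination: Z_total = R + L = 11.8 + j6.184 Ω = 13.32∠27.7° Ω.

Z = 11.8 + j6.184 Ω = 13.32∠27.7° Ω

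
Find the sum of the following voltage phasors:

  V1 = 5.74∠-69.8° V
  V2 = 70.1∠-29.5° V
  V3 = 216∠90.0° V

Step 1 — Convert each phasor to rectangular form:
  V1 = 5.74·(cos(-69.8°) + j·sin(-69.8°)) = 1.982 - j5.387 V
  V2 = 70.1·(cos(-29.5°) + j·sin(-29.5°)) = 61.01 - j34.52 V
  V3 = 216·(cos(90.0°) + j·sin(90.0°)) = 0 + j216 V
Step 2 — Sum components: V_total = 62.99 + j176.1 V.
Step 3 — Convert to polar: |V_total| = 187 V, ∠V_total = 70.3°.

V_total = 187∠70.3° V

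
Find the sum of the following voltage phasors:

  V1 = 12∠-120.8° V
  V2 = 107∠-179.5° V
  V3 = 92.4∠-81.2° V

Step 1 — Convert each phasor to rectangular form:
  V1 = 12·(cos(-120.8°) + j·sin(-120.8°)) = -6.145 - j10.31 V
  V2 = 107·(cos(-179.5°) + j·sin(-179.5°)) = -107 - j0.9337 V
  V3 = 92.4·(cos(-81.2°) + j·sin(-81.2°)) = 14.14 - j91.31 V
Step 2 — Sum components: V_total = -99 - j102.6 V.
Step 3 — Convert to polar: |V_total| = 142.5 V, ∠V_total = -134.0°.

V_total = 142.5∠-134.0° V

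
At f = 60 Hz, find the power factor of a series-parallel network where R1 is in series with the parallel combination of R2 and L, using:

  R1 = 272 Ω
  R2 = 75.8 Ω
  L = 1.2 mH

Step 1 — Angular frequency: ω = 2π·f = 2π·60 = 377 rad/s.
Step 2 — Component impedances:
  R1: Z = R = 272 Ω
  R2: Z = R = 75.8 Ω
  L: Z = jωL = j·377·0.0012 = 0 + j0.4524 Ω
Step 3 — Parallel branch: R2 || L = 1/(1/R2 + 1/L) = 0.0027 + j0.4524 Ω.
Step 4 — Series with R1: Z_total = R1 + (R2 || L) = 272 + j0.4524 Ω = 272∠0.1° Ω.
Step 5 — Power factor: PF = cos(φ) = Re(Z)/|Z| = 272/272 = 1.
Step 6 — Type: Im(Z) = 0.4524 ⇒ lagging (phase φ = 0.1°).

PF = 1 (lagging, φ = 0.1°)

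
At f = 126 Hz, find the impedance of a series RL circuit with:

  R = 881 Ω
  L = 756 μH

Step 1 — Angular frequency: ω = 2π·f = 2π·126 = 791.7 rad/s.
Step 2 — Component impedances:
  R: Z = R = 881 Ω
  L: Z = jωL = j·791.7·0.000756 = 0 + j0.5985 Ω
Step 3 — Series combination: Z_total = R + L = 881 + j0.5985 Ω = 881∠0.0° Ω.

Z = 881 + j0.5985 Ω = 881∠0.0° Ω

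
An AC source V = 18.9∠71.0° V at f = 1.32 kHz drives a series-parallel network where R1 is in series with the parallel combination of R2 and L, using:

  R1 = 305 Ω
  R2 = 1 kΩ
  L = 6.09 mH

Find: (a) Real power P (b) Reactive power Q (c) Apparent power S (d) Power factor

Step 1 — Angular frequency: ω = 2π·f = 2π·1320 = 8294 rad/s.
Step 2 — Component impedances:
  R1: Z = R = 305 Ω
  R2: Z = R = 1000 Ω
  L: Z = jωL = j·8294·0.00609 = 0 + j50.51 Ω
Step 3 — Parallel branch: R2 || L = 1/(1/R2 + 1/L) = 2.545 + j50.38 Ω.
Step 4 — Series with R1: Z_total = R1 + (R2 || L) = 307.5 + j50.38 Ω = 311.6∠9.3° Ω.
Step 5 — Source phasor: V = 18.9∠71.0° V = 6.153 + j17.87 V.
Step 6 — Current: I = V / Z = 0.02875 + j0.0534 A = 0.06065∠61.7° A.
Step 7 — Complex power: S = V·I* = 1.131 + j0.1853 VA.
Step 8 — Real power: P = Re(S) = 1.131 W.
Step 9 — Reactive power: Q = Im(S) = 0.1853 VAR.
Step 10 — Apparent power: |S| = 1.146 VA.
Step 11 — Power factor: PF = P/|S| = 0.9868 (lagging).

(a) P = 1.131 W  (b) Q = 0.1853 VAR  (c) S = 1.146 VA  (d) PF = 0.9868 (lagging)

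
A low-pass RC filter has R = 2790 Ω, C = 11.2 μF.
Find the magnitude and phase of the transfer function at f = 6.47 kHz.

Step 1 — Angular frequency: ω = 2π·6470 = 4.065e+04 rad/s.
Step 2 — Transfer function: H(jω) = 1/(1 + jωRC).
Step 3 — Denominator: 1 + jωRC = 1 + j·4.065e+04·2790·1.12e-05 = 1 + j1270.
Step 4 — H = 6.197e-07 - j0.0007872.
Step 5 — Magnitude: |H| = 0.0007872 (-62.1 dB); phase: φ = -90.0°.

|H| = 0.0007872 (-62.1 dB), φ = -90.0°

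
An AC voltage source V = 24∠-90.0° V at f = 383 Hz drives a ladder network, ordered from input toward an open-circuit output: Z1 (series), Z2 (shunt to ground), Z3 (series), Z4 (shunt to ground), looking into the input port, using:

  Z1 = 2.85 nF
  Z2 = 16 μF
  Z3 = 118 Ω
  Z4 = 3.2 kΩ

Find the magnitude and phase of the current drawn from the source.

Step 1 — Angular frequency: ω = 2π·f = 2π·383 = 2406 rad/s.
Step 2 — Component impedances:
  Z1: Z = 1/(jωC) = -j/(ω·C) = 0 - j1.458e+05 Ω
  Z2: Z = 1/(jωC) = -j/(ω·C) = 0 - j25.97 Ω
  Z3: Z = R = 118 Ω
  Z4: Z = R = 3200 Ω
Step 3 — Ladder network (open output): work backward from the far end, alternating series and parallel combinations. Z_in = 0.2033 - j1.458e+05 Ω = 1.458e+05∠-90.0° Ω.
Step 4 — Source phasor: V = 24∠-90.0° V = 0 - j24 V.
Step 5 — Ohm's law: I = V / Z_total = (0 - j24) / (0.2033 - j1.458e+05) = 0.0001646 - j2.294e-10 A.
Step 6 — Convert to polar: |I| = 0.0001646 A, ∠I = -0.0°.

I = 0.0001646∠-0.0° A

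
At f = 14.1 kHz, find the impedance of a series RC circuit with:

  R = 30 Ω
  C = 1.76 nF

Step 1 — Angular frequency: ω = 2π·f = 2π·1.41e+04 = 8.859e+04 rad/s.
Step 2 — Component impedances:
  R: Z = R = 30 Ω
  C: Z = 1/(jωC) = -j/(ω·C) = 0 - j6413 Ω
Step 3 — Series combination: Z_total = R + C = 30 - j6413 Ω = 6413∠-89.7° Ω.

Z = 30 - j6413 Ω = 6413∠-89.7° Ω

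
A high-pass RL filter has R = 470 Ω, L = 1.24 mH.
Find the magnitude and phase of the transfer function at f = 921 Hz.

Step 1 — Angular frequency: ω = 2π·921 = 5787 rad/s.
Step 2 — Transfer function: H(jω) = jωL/(R + jωL).
Step 3 — Numerator jωL = j·7.176; denominator R + jωL = 470 + j7.176.
Step 4 — H = 0.000233 + j0.01526.
Step 5 — Magnitude: |H| = 0.01527 (-36.3 dB); phase: φ = 89.1°.

|H| = 0.01527 (-36.3 dB), φ = 89.1°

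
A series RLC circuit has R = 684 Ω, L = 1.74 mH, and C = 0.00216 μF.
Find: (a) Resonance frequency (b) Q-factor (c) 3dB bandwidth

Step 1 — Resonance: ω₀ = 1/√(LC) = 1/√(0.00174·2.16e-09) = 5.158e+05 rad/s.
Step 2 — f₀ = ω₀/(2π) = 8.21e+04 Hz.
Step 3 — Series Q: Q = ω₀L/R = 5.158e+05·0.00174/684 = 1.312.
Step 4 — Bandwidth: Δω = ω₀/Q = 3.931e+05 rad/s; BW = Δω/(2π) = 6.256e+04 Hz.

(a) f₀ = 8.21e+04 Hz  (b) Q = 1.312  (c) BW = 6.256e+04 Hz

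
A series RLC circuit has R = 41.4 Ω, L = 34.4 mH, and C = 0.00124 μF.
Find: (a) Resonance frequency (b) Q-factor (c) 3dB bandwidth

Step 1 — Resonance: ω₀ = 1/√(LC) = 1/√(0.0344·1.24e-09) = 1.531e+05 rad/s.
Step 2 — f₀ = ω₀/(2π) = 2.437e+04 Hz.
Step 3 — Series Q: Q = ω₀L/R = 1.531e+05·0.0344/41.4 = 127.2.
Step 4 — Bandwidth: Δω = ω₀/Q = 1203 rad/s; BW = Δω/(2π) = 191.5 Hz.

(a) f₀ = 2.437e+04 Hz  (b) Q = 127.2  (c) BW = 191.5 Hz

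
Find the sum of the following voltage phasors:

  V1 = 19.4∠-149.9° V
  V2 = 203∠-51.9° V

Step 1 — Convert each phasor to rectangular form:
  V1 = 19.4·(cos(-149.9°) + j·sin(-149.9°)) = -16.78 - j9.729 V
  V2 = 203·(cos(-51.9°) + j·sin(-51.9°)) = 125.3 - j159.7 V
Step 2 — Sum components: V_total = 108.5 - j169.5 V.
Step 3 — Convert to polar: |V_total| = 201.2 V, ∠V_total = -57.4°.

V_total = 201.2∠-57.4° V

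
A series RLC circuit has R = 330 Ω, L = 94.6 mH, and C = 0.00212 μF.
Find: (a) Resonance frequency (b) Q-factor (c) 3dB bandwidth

Step 1 — Resonance: ω₀ = 1/√(LC) = 1/√(0.0946·2.12e-09) = 7.061e+04 rad/s.
Step 2 — f₀ = ω₀/(2π) = 1.124e+04 Hz.
Step 3 — Series Q: Q = ω₀L/R = 7.061e+04·0.0946/330 = 20.24.
Step 4 — Bandwidth: Δω = ω₀/Q = 3488 rad/s; BW = Δω/(2π) = 555.2 Hz.

(a) f₀ = 1.124e+04 Hz  (b) Q = 20.24  (c) BW = 555.2 Hz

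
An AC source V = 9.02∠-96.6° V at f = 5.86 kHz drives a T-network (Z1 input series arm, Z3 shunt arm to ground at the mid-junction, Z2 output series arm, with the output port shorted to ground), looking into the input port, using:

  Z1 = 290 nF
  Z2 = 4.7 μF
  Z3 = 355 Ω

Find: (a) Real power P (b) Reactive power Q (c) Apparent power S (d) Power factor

Step 1 — Angular frequency: ω = 2π·f = 2π·5860 = 3.682e+04 rad/s.
Step 2 — Component impedances:
  Z1: Z = 1/(jωC) = -j/(ω·C) = 0 - j93.65 Ω
  Z2: Z = 1/(jωC) = -j/(ω·C) = 0 - j5.779 Ω
  Z3: Z = R = 355 Ω
Step 3 — With the output port shorted to ground, the output series arm Z2 runs from the junction to ground; the shunt arm Z3 also runs from the junction to ground. They appear in parallel: Z3 || Z2 = 0.09404 - j5.777 Ω.
Step 4 — Series with input arm Z1: Z_in = Z1 + (Z3 || Z2) = 0.09404 - j99.43 Ω = 99.43∠-89.9° Ω.
Step 5 — Source phasor: V = 9.02∠-96.6° V = -1.037 - j8.96 V.
Step 6 — Current: I = V / Z = 0.09011 - j0.01051 A = 0.09072∠-6.7° A.
Step 7 — Complex power: S = V·I* = 0.0007739 - j0.8183 VA.
Step 8 — Real power: P = Re(S) = 0.0007739 W.
Step 9 — Reactive power: Q = Im(S) = -0.8183 VAR.
Step 10 — Apparent power: |S| = 0.8183 VA.
Step 11 — Power factor: PF = P/|S| = 0.0009458 (leading).

(a) P = 0.0007739 W  (b) Q = -0.8183 VAR  (c) S = 0.8183 VA  (d) PF = 0.0009458 (leading)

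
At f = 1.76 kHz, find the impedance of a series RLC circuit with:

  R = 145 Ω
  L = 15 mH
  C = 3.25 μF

Step 1 — Angular frequency: ω = 2π·f = 2π·1760 = 1.106e+04 rad/s.
Step 2 — Component impedances:
  R: Z = R = 145 Ω
  L: Z = jωL = j·1.106e+04·0.015 = 0 + j165.9 Ω
  C: Z = 1/(jωC) = -j/(ω·C) = 0 - j27.82 Ω
Step 3 — Series combination: Z_total = R + L + C = 145 + j138.1 Ω = 200.2∠43.6° Ω.

Z = 145 + j138.1 Ω = 200.2∠43.6° Ω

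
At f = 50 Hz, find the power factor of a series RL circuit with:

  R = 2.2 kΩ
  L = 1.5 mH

Step 1 — Angular frequency: ω = 2π·f = 2π·50 = 314.2 rad/s.
Step 2 — Component impedances:
  R: Z = R = 2200 Ω
  L: Z = jωL = j·314.2·0.0015 = 0 + j0.4712 Ω
Step 3 — Series combination: Z_total = R + L = 2200 + j0.4712 Ω = 2200∠0.0° Ω.
Step 4 — Power factor: PF = cos(φ) = Re(Z)/|Z| = 2200/2200 = 1.
Step 5 — Type: Im(Z) = 0.4712 ⇒ lagging (phase φ = 0.0°).

PF = 1 (lagging, φ = 0.0°)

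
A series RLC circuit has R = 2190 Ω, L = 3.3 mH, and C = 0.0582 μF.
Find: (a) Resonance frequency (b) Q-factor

Step 1 — Resonance condition Im(Z)=0 gives ω₀ = 1/√(LC).
Step 2 — ω₀ = 1/√(0.0033·5.82e-08) = 7.216e+04 rad/s.
Step 3 — f₀ = ω₀/(2π) = 1.148e+04 Hz.
Step 4 — Series Q: Q = ω₀L/R = 7.216e+04·0.0033/2190 = 0.1087.

(a) f₀ = 1.148e+04 Hz  (b) Q = 0.1087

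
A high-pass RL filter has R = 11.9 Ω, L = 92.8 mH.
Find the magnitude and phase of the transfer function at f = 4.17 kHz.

Step 1 — Angular frequency: ω = 2π·4170 = 2.62e+04 rad/s.
Step 2 — Transfer function: H(jω) = jωL/(R + jωL).
Step 3 — Numerator jωL = j·2431; denominator R + jωL = 11.9 + j2431.
Step 4 — H = 1 + j0.004894.
Step 5 — Magnitude: |H| = 1 (-0.0 dB); phase: φ = 0.3°.

|H| = 1 (-0.0 dB), φ = 0.3°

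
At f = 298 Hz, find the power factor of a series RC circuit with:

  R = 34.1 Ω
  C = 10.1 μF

Step 1 — Angular frequency: ω = 2π·f = 2π·298 = 1872 rad/s.
Step 2 — Component impedances:
  R: Z = R = 34.1 Ω
  C: Z = 1/(jωC) = -j/(ω·C) = 0 - j52.88 Ω
Step 3 — Series combination: Z_total = R + C = 34.1 - j52.88 Ω = 62.92∠-57.2° Ω.
Step 4 — Power factor: PF = cos(φ) = Re(Z)/|Z| = 34.1/62.92 = 0.542.
Step 5 — Type: Im(Z) = -52.88 ⇒ leading (phase φ = -57.2°).

PF = 0.542 (leading, φ = -57.2°)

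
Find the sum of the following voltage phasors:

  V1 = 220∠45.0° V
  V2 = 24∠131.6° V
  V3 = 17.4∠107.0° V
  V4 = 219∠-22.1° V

Step 1 — Convert each phasor to rectangular form:
  V1 = 220·(cos(45.0°) + j·sin(45.0°)) = 155.6 + j155.6 V
  V2 = 24·(cos(131.6°) + j·sin(131.6°)) = -15.93 + j17.95 V
  V3 = 17.4·(cos(107.0°) + j·sin(107.0°)) = -5.087 + j16.64 V
  V4 = 219·(cos(-22.1°) + j·sin(-22.1°)) = 202.9 - j82.39 V
Step 2 — Sum components: V_total = 337.5 + j107.8 V.
Step 3 — Convert to polar: |V_total| = 354.2 V, ∠V_total = 17.7°.

V_total = 354.2∠17.7° V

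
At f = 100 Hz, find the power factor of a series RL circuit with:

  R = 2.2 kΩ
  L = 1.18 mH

Step 1 — Angular frequency: ω = 2π·f = 2π·100 = 628.3 rad/s.
Step 2 — Component impedances:
  R: Z = R = 2200 Ω
  L: Z = jωL = j·628.3·0.00118 = 0 + j0.7414 Ω
Step 3 — Series combination: Z_total = R + L = 2200 + j0.7414 Ω = 2200∠0.0° Ω.
Step 4 — Power factor: PF = cos(φ) = Re(Z)/|Z| = 2200/2200 = 1.
Step 5 — Type: Im(Z) = 0.7414 ⇒ lagging (phase φ = 0.0°).

PF = 1 (lagging, φ = 0.0°)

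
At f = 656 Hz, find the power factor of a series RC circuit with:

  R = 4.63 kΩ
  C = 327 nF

Step 1 — Angular frequency: ω = 2π·f = 2π·656 = 4122 rad/s.
Step 2 — Component impedances:
  R: Z = R = 4630 Ω
  C: Z = 1/(jωC) = -j/(ω·C) = 0 - j741.9 Ω
Step 3 — Series combination: Z_total = R + C = 4630 - j741.9 Ω = 4689∠-9.1° Ω.
Step 4 — Power factor: PF = cos(φ) = Re(Z)/|Z| = 4630/4689 = 0.9874.
Step 5 — Type: Im(Z) = -741.9 ⇒ leading (phase φ = -9.1°).

PF = 0.9874 (leading, φ = -9.1°)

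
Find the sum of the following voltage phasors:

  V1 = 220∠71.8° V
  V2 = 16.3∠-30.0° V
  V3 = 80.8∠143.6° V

Step 1 — Convert each phasor to rectangular form:
  V1 = 220·(cos(71.8°) + j·sin(71.8°)) = 68.71 + j209 V
  V2 = 16.3·(cos(-30.0°) + j·sin(-30.0°)) = 14.12 - j8.15 V
  V3 = 80.8·(cos(143.6°) + j·sin(143.6°)) = -65.04 + j47.95 V
Step 2 — Sum components: V_total = 17.79 + j248.8 V.
Step 3 — Convert to polar: |V_total| = 249.4 V, ∠V_total = 85.9°.

V_total = 249.4∠85.9° V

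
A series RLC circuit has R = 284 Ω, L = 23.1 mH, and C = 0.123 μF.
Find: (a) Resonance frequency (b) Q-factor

Step 1 — Resonance condition Im(Z)=0 gives ω₀ = 1/√(LC).
Step 2 — ω₀ = 1/√(0.0231·1.23e-07) = 1.876e+04 rad/s.
Step 3 — f₀ = ω₀/(2π) = 2986 Hz.
Step 4 — Series Q: Q = ω₀L/R = 1.876e+04·0.0231/284 = 1.526.

(a) f₀ = 2986 Hz  (b) Q = 1.526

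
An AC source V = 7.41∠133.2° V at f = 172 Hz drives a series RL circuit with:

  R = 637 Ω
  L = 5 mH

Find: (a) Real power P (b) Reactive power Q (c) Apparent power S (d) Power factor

Step 1 — Angular frequency: ω = 2π·f = 2π·172 = 1081 rad/s.
Step 2 — Component impedances:
  R: Z = R = 637 Ω
  L: Z = jωL = j·1081·0.005 = 0 + j5.404 Ω
Step 3 — Series combination: Z_total = R + L = 637 + j5.404 Ω = 637∠0.5° Ω.
Step 4 — Source phasor: V = 7.41∠133.2° V = -5.072 + j5.402 V.
Step 5 — Current: I = V / Z = -0.007891 + j0.008547 A = 0.01163∠132.7° A.
Step 6 — Complex power: S = V·I* = 0.08619 + j0.0007311 VA.
Step 7 — Real power: P = Re(S) = 0.08619 W.
Step 8 — Reactive power: Q = Im(S) = 0.0007311 VAR.
Step 9 — Apparent power: |S| = 0.08619 VA.
Step 10 — Power factor: PF = P/|S| = 1 (lagging).

(a) P = 0.08619 W  (b) Q = 0.0007311 VAR  (c) S = 0.08619 VA  (d) PF = 1 (lagging)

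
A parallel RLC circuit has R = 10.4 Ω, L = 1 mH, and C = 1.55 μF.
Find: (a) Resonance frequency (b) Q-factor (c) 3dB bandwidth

Step 1 — Resonance: ω₀ = 1/√(LC) = 1/√(0.001·1.55e-06) = 2.54e+04 rad/s.
Step 2 — f₀ = ω₀/(2π) = 4043 Hz.
Step 3 — Parallel Q: Q = R/(ω₀L) = 10.4/(2.54e+04·0.001) = 0.4094.
Step 4 — Bandwidth: Δω = ω₀/Q = 6.203e+04 rad/s; BW = Δω/(2π) = 9873 Hz.

(a) f₀ = 4043 Hz  (b) Q = 0.4094  (c) BW = 9873 Hz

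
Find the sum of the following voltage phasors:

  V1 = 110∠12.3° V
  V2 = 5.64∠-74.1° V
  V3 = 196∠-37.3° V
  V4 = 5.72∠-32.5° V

Step 1 — Convert each phasor to rectangular form:
  V1 = 110·(cos(12.3°) + j·sin(12.3°)) = 107.5 + j23.43 V
  V2 = 5.64·(cos(-74.1°) + j·sin(-74.1°)) = 1.545 - j5.424 V
  V3 = 196·(cos(-37.3°) + j·sin(-37.3°)) = 155.9 - j118.8 V
  V4 = 5.72·(cos(-32.5°) + j·sin(-32.5°)) = 4.824 - j3.073 V
Step 2 — Sum components: V_total = 269.8 - j103.8 V.
Step 3 — Convert to polar: |V_total| = 289.1 V, ∠V_total = -21.1°.

V_total = 289.1∠-21.1° V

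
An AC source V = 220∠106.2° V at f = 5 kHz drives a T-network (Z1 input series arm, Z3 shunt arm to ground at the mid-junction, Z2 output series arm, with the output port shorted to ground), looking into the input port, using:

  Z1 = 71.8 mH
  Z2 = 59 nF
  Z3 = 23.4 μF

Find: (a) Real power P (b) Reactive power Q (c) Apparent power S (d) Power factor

Step 1 — Angular frequency: ω = 2π·f = 2π·5000 = 3.142e+04 rad/s.
Step 2 — Component impedances:
  Z1: Z = jωL = j·3.142e+04·0.0718 = 0 + j2256 Ω
  Z2: Z = 1/(jωC) = -j/(ω·C) = 0 - j539.5 Ω
  Z3: Z = 1/(jωC) = -j/(ω·C) = 0 - j1.36 Ω
Step 3 — With the output port shorted to ground, the output series arm Z2 runs from the junction to ground; the shunt arm Z3 also runs from the junction to ground. They appear in parallel: Z3 || Z2 = 0 - j1.357 Ω.
Step 4 — Series with input arm Z1: Z_in = Z1 + (Z3 || Z2) = 0 + j2254 Ω = 2254∠90.0° Ω.
Step 5 — Source phasor: V = 220∠106.2° V = -61.38 + j211.3 V.
Step 6 — Current: I = V / Z = 0.09372 + j0.02723 A = 0.09759∠16.2° A.
Step 7 — Complex power: S = V·I* = 0 + j21.47 VA.
Step 8 — Real power: P = Re(S) = 0 W.
Step 9 — Reactive power: Q = Im(S) = 21.47 VAR.
Step 10 — Apparent power: |S| = 21.47 VA.
Step 11 — Power factor: PF = P/|S| = 0 (lagging).

(a) P = 0 W  (b) Q = 21.47 VAR  (c) S = 21.47 VA  (d) PF = 0 (lagging)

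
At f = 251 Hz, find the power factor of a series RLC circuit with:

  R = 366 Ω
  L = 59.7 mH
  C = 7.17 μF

Step 1 — Angular frequency: ω = 2π·f = 2π·251 = 1577 rad/s.
Step 2 — Component impedances:
  R: Z = R = 366 Ω
  L: Z = jωL = j·1577·0.0597 = 0 + j94.15 Ω
  C: Z = 1/(jωC) = -j/(ω·C) = 0 - j88.44 Ω
Step 3 — Series combination: Z_total = R + L + C = 366 + j5.716 Ω = 366∠0.9° Ω.
Step 4 — Power factor: PF = cos(φ) = Re(Z)/|Z| = 366/366.04 = 0.9999.
Step 5 — Type: Im(Z) = 5.716 ⇒ lagging (phase φ = 0.9°).

PF = 0.9999 (lagging, φ = 0.9°)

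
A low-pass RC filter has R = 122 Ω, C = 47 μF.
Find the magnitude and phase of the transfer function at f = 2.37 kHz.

Step 1 — Angular frequency: ω = 2π·2370 = 1.489e+04 rad/s.
Step 2 — Transfer function: H(jω) = 1/(1 + jωRC).
Step 3 — Denominator: 1 + jωRC = 1 + j·1.489e+04·122·4.7e-05 = 1 + j85.39.
Step 4 — H = 0.0001371 - j0.01171.
Step 5 — Magnitude: |H| = 0.01171 (-38.6 dB); phase: φ = -89.3°.

|H| = 0.01171 (-38.6 dB), φ = -89.3°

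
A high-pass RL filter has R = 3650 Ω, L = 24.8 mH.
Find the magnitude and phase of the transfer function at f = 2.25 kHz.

Step 1 — Angular frequency: ω = 2π·2250 = 1.414e+04 rad/s.
Step 2 — Transfer function: H(jω) = jωL/(R + jωL).
Step 3 — Numerator jωL = j·350.6; denominator R + jωL = 3650 + j350.6.
Step 4 — H = 0.009142 + j0.09518.
Step 5 — Magnitude: |H| = 0.09562 (-20.4 dB); phase: φ = 84.5°.

|H| = 0.09562 (-20.4 dB), φ = 84.5°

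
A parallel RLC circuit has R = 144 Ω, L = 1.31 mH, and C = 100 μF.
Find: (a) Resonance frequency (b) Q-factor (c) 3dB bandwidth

Step 1 — Resonance: ω₀ = 1/√(LC) = 1/√(0.00131·0.0001) = 2763 rad/s.
Step 2 — f₀ = ω₀/(2π) = 439.7 Hz.
Step 3 — Parallel Q: Q = R/(ω₀L) = 144/(2763·0.00131) = 39.79.
Step 4 — Bandwidth: Δω = ω₀/Q = 69.44 rad/s; BW = Δω/(2π) = 11.05 Hz.

(a) f₀ = 439.7 Hz  (b) Q = 39.79  (c) BW = 11.05 Hz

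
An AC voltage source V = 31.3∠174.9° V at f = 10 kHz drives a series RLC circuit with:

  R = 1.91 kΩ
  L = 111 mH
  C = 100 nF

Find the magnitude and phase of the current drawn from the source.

Step 1 — Angular frequency: ω = 2π·f = 2π·1e+04 = 6.283e+04 rad/s.
Step 2 — Component impedances:
  R: Z = R = 1910 Ω
  L: Z = jωL = j·6.283e+04·0.111 = 0 + j6974 Ω
  C: Z = 1/(jωC) = -j/(ω·C) = 0 - j159.2 Ω
Step 3 — Series combination: Z_total = R + L + C = 1910 + j6815 Ω = 7078∠74.3° Ω.
Step 4 — Source phasor: V = 31.3∠174.9° V = -31.18 + j2.782 V.
Step 5 — Ohm's law: I = V / Z_total = (-31.18 + j2.782) / (1910 + j6815) = -0.0008101 + j0.004347 A.
Step 6 — Convert to polar: |I| = 0.004422 A, ∠I = 100.6°.

I = 0.004422∠100.6° A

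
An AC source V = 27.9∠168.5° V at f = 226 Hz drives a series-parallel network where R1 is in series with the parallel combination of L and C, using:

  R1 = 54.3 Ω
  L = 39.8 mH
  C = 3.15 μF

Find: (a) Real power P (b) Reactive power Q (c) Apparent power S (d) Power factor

Step 1 — Angular frequency: ω = 2π·f = 2π·226 = 1420 rad/s.
Step 2 — Component impedances:
  R1: Z = R = 54.3 Ω
  L: Z = jωL = j·1420·0.0398 = 0 + j56.52 Ω
  C: Z = 1/(jωC) = -j/(ω·C) = 0 - j223.6 Ω
Step 3 — Parallel branch: L || C = 1/(1/L + 1/C) = 0 + j75.64 Ω.
Step 4 — Series with R1: Z_total = R1 + (L || C) = 54.3 + j75.64 Ω = 93.11∠54.3° Ω.
Step 5 — Source phasor: V = 27.9∠168.5° V = -27.34 + j5.562 V.
Step 6 — Current: I = V / Z = -0.1227 + j0.2734 A = 0.2996∠114.2° A.
Step 7 — Complex power: S = V·I* = 4.876 + j6.791 VA.
Step 8 — Real power: P = Re(S) = 4.876 W.
Step 9 — Reactive power: Q = Im(S) = 6.791 VAR.
Step 10 — Apparent power: |S| = 8.36 VA.
Step 11 — Power factor: PF = P/|S| = 0.5832 (lagging).

(a) P = 4.876 W  (b) Q = 6.791 VAR  (c) S = 8.36 VA  (d) PF = 0.5832 (lagging)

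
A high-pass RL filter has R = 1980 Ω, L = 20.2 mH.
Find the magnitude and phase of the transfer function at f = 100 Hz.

Step 1 — Angular frequency: ω = 2π·100 = 628.3 rad/s.
Step 2 — Transfer function: H(jω) = jωL/(R + jωL).
Step 3 — Numerator jωL = j·12.69; denominator R + jωL = 1980 + j12.69.
Step 4 — H = 4.109e-05 + j0.00641.
Step 5 — Magnitude: |H| = 0.00641 (-43.9 dB); phase: φ = 89.6°.

|H| = 0.00641 (-43.9 dB), φ = 89.6°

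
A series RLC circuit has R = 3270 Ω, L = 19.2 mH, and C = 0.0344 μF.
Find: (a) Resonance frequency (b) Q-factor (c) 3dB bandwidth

Step 1 — Resonance: ω₀ = 1/√(LC) = 1/√(0.0192·3.44e-08) = 3.891e+04 rad/s.
Step 2 — f₀ = ω₀/(2π) = 6193 Hz.
Step 3 — Series Q: Q = ω₀L/R = 3.891e+04·0.0192/3270 = 0.2285.
Step 4 — Bandwidth: Δω = ω₀/Q = 1.703e+05 rad/s; BW = Δω/(2π) = 2.711e+04 Hz.

(a) f₀ = 6193 Hz  (b) Q = 0.2285  (c) BW = 2.711e+04 Hz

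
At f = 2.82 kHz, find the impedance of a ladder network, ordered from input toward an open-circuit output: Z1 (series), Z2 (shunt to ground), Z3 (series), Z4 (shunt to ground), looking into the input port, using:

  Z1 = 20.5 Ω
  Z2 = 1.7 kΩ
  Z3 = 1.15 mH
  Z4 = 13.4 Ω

Step 1 — Angular frequency: ω = 2π·f = 2π·2820 = 1.772e+04 rad/s.
Step 2 — Component impedances:
  Z1: Z = R = 20.5 Ω
  Z2: Z = R = 1700 Ω
  Z3: Z = jωL = j·1.772e+04·0.00115 = 0 + j20.38 Ω
  Z4: Z = R = 13.4 Ω
Step 3 — Ladder network (open output): work backward from the far end, alternating series and parallel combinations. Z_in = 34.03 + j20.06 Ω = 39.5∠30.5° Ω.

Z = 34.03 + j20.06 Ω = 39.5∠30.5° Ω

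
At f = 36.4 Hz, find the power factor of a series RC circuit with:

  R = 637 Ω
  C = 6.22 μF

Step 1 — Angular frequency: ω = 2π·f = 2π·36.4 = 228.7 rad/s.
Step 2 — Component impedances:
  R: Z = R = 637 Ω
  C: Z = 1/(jωC) = -j/(ω·C) = 0 - j703 Ω
Step 3 — Series combination: Z_total = R + C = 637 - j703 Ω = 948.6∠-47.8° Ω.
Step 4 — Power factor: PF = cos(φ) = Re(Z)/|Z| = 637/948.6 = 0.6715.
Step 5 — Type: Im(Z) = -703 ⇒ leading (phase φ = -47.8°).

PF = 0.6715 (leading, φ = -47.8°)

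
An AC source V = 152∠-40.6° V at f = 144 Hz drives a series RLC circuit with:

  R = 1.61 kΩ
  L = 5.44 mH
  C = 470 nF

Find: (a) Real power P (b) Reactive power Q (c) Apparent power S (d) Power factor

Step 1 — Angular frequency: ω = 2π·f = 2π·144 = 904.8 rad/s.
Step 2 — Component impedances:
  R: Z = R = 1610 Ω
  L: Z = jωL = j·904.8·0.00544 = 0 + j4.922 Ω
  C: Z = 1/(jωC) = -j/(ω·C) = 0 - j2352 Ω
Step 3 — Series combination: Z_total = R + L + C = 1610 - j2347 Ω = 2846∠-55.5° Ω.
Step 4 — Source phasor: V = 152∠-40.6° V = 115.4 - j98.92 V.
Step 5 — Current: I = V / Z = 0.0516 + j0.01378 A = 0.05341∠14.9° A.
Step 6 — Complex power: S = V·I* = 4.593 - j6.694 VA.
Step 7 — Real power: P = Re(S) = 4.593 W.
Step 8 — Reactive power: Q = Im(S) = -6.694 VAR.
Step 9 — Apparent power: |S| = 8.118 VA.
Step 10 — Power factor: PF = P/|S| = 0.5657 (leading).

(a) P = 4.593 W  (b) Q = -6.694 VAR  (c) S = 8.118 VA  (d) PF = 0.5657 (leading)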